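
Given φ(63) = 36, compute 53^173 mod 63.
By Euler: 53^{36} ≡ 1 (mod 63) since gcd(53, 63) = 1. 173 = 4×36 + 29. So 53^{173} ≡ 53^{29} ≡ 44 (mod 63)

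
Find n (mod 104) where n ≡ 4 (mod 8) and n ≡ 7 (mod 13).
M = 8 × 13 = 104. M₁ = 13, y₁ ≡ 5 (mod 8). M₂ = 8, y₂ ≡ 5 (mod 13). n = 4×13×5 + 7×8×5 ≡ 20 (mod 104)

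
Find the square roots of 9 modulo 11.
The square roots of 9 mod 11 are 3 and 8. Verify: 3² = 9 ≡ 9 (mod 11)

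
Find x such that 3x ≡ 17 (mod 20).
19

Since gcd(3, 20) = 1 divides 17, a solution exists.
Multiply both sides by the inverse of 3 mod 20:
  3^(-1) mod 20 = 7
  x ≡ 7 × 17 ≡ 119 ≡ 19 (mod 20)
Verification: 3 × 19 = 57 = 2 × 20 + 17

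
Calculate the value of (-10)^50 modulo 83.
Using repeated squaring. (-10) ≡ 73 (mod 83). 50 = 32 + 16 + 2 (binary 110010). Repeated squaring mod 83: 73^1 ≡ 73; 73^2 ≡ 73² = 5329 ≡ 17; 73^4 ≡ 17² = 289 ≡ 40; 73^8 ≡ 40² = 1600 ≡ 23; 73^16 ≡ 23² = 529 ≡ 31; 73^32 ≡ 31² = 961 ≡ 48. Multiply: (-10)^50 ≡ 73^32 × 73^16 × 73^2 ≡ 48 × 31 × 17 (mod 83): 48 × 31 = 1488 ≡ 77; 77 × 17 = 1309 ≡ 64. So (-10)^50 ≡ 64 (mod 83).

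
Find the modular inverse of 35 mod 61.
35^(-1) ≡ 7 (mod 61). Verification: 35 × 7 = 245 ≡ 1 (mod 61)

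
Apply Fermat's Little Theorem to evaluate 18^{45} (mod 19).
18

By Fermat's Little Theorem, a^(p-1) ≡ 1 (mod p) for prime p and gcd(a, p) = 1
Here p = 19, so 18^18 ≡ 1 (mod 19)
We can reduce the exponent: 45 mod 18 = 9
So 18^45 ≡ 18^9 (mod 19)
Computing: 18^9 mod 19 = 18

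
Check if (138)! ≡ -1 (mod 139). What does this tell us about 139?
(138)! mod 139 = 138. Since this equals -1 (mod 139), Wilson confirms 139 is prime.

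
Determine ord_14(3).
Powers of 3 mod 14: 3^1≡3, 3^2≡9, 3^3≡13, 3^4≡11, 3^5≡5, 3^6≡1. Order = 6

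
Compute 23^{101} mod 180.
83

Using successive squaring:
Binary expansion of 101: 1100101
Powers of 23 mod 180 (each is the square of the previous):
  23^1 ≡ 23 (mod 180)
  23^2 ≡ 23² = 529 ≡ 169 (mod 180)
  23^4 ≡ 169² = 28561 ≡ 121 (mod 180)
  23^8 ≡ 121² = 14641 ≡ 61 (mod 180)
  23^16 ≡ 61² = 3721 ≡ 121 (mod 180)
  23^32 ≡ 121² = 14641 ≡ 61 (mod 180)
  23^64 ≡ 61² = 3721 ≡ 121 (mod 180)
101 = 64 + 32 + 4 + 1, so 23^101 = 23^64 × 23^32 × 23^4 × 23^1 ≡ 121 × 61 × 121 × 23 (mod 180)
Multiplying step by step:
  121 × 61 = 7381 ≡ 1 (mod 180)
  1 × 121 = 121 ≡ 121 (mod 180)
  121 × 23 = 2783 ≡ 83 (mod 180)
Result: 23^101 ≡ 83 (mod 180)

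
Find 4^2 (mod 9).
2 = 2 (binary 10). Repeated squaring mod 9: 4^1 ≡ 4; 4^2 ≡ 4² = 16 ≡ 7. So 4^2 ≡ 7 (mod 9).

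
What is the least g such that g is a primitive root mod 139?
p - 1 = 138 has prime divisors 2, 3, 23. h is a primitive root mod 139 iff h^(138/q) ≢ 1 (mod 139) for each such q.
h = 2: 2^69 ≡ 138, 2^46 ≡ 96, 2^6 ≡ 64 (mod 139); none is 1, so 2 has order 138 and is a primitive root.
The smallest primitive root mod 139 is g = 2.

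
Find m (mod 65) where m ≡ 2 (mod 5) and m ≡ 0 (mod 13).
M = 5 × 13 = 65. M₁ = 13, y₁ ≡ 2 (mod 5). M₂ = 5, y₂ ≡ 8 (mod 13). m = 2×13×2 + 0×5×8 ≡ 52 (mod 65)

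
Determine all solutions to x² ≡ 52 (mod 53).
The square roots of 52 mod 53 are 23 and 30. Verify: 23² = 529 ≡ 52 (mod 53)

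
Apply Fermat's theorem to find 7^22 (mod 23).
By Fermat's Little Theorem, 7^{22} ≡ 1 (mod 23) since 23 is prime and gcd(7, 23) = 1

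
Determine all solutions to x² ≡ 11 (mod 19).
The square roots of 11 mod 19 are 7 and 12. Verify: 7² = 49 ≡ 11 (mod 19)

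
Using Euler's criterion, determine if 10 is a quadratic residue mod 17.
By Euler's criterion: 10^{8} ≡ 16 (mod 17). Since this equals -1 (≡ 16), 10 is not a QR.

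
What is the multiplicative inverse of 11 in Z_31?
11^(-1) ≡ 17 (mod 31). Verification: 11 × 17 = 187 ≡ 1 (mod 31)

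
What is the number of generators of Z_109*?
Number of primitive roots mod 109 = φ(108) = 36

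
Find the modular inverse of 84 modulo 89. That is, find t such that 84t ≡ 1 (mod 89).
71

Using Extended Euclidean Algorithm:
gcd(84, 89) = 1
Bezout coefficients: 84 × -18 + 89 × 17 = 1
So 84 × -18 ≡ 1 (mod 89)
The inverse is -18 mod 89 = 71
Verification: 84 × 71 = 5964 = 67 × 89 + 1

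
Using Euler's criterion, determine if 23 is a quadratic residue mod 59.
By Euler's criterion: 23^{29} ≡ 58 (mod 59). Since this equals -1 (≡ 58), 23 is not a QR.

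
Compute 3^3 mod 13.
3 = 2 + 1 (binary 11). Repeated squaring mod 13: 3^1 ≡ 3; 3^2 ≡ 3² = 9 ≡ 9. Multiply: 3^3 = 3^2 × 3^1 ≡ 9 × 3 (mod 13): 9 × 3 = 27 ≡ 1. So 3^3 ≡ 1 (mod 13).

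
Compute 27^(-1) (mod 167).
27^(-1) ≡ 99 (mod 167). Verification: 27 × 99 = 2673 ≡ 1 (mod 167)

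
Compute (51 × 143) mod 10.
3

(51 × 143) = 7293
7293 mod 10 = 3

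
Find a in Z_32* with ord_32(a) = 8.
3 has order 8 mod 32 since 3^{8} ≡ 1 (mod 32) and no smaller power works.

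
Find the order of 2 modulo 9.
Powers of 2 mod 9: 2^1≡2, 2^2≡4, 2^3≡8, 2^4≡7, 2^5≡5, 2^6≡1. Order = 6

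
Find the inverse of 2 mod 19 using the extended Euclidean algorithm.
Extended GCD: 2(-9) + 19(1) = 1. So 2^(-1) ≡ 10 ≡ 10 (mod 19). Verify: 2 × 10 = 20 ≡ 1 (mod 19)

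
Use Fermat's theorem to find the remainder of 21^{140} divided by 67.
65

By Fermat's Little Theorem, a^(p-1) ≡ 1 (mod p) for prime p and gcd(a, p) = 1
Here p = 67, so 21^66 ≡ 1 (mod 67)
We can reduce the exponent: 140 mod 66 = 8
So 21^140 ≡ 21^8 (mod 67)
Computing: 21^8 mod 67 = 65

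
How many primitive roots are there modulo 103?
Number of primitive roots mod 103 = φ(102) = 32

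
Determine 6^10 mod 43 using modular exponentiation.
10 = 8 + 2 (binary 1010). Repeated squaring mod 43: 6^1 ≡ 6; 6^2 ≡ 6² = 36 ≡ 36; 6^4 ≡ 36² = 1296 ≡ 6; 6^8 ≡ 6² = 36 ≡ 36. Multiply: 6^10 = 6^8 × 6^2 ≡ 36 × 36 (mod 43): 36 × 36 = 1296 ≡ 6. So 6^10 ≡ 6 (mod 43).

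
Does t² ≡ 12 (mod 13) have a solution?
By Euler's criterion: 12^{6} ≡ 1 (mod 13). Since this equals 1, 12 is a QR.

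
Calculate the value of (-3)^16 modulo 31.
Using repeated squaring. (-3) ≡ 28 (mod 31). 16 = 16 (binary 10000). Repeated squaring mod 31: 28^1 ≡ 28; 28^2 ≡ 28² = 784 ≡ 9; 28^4 ≡ 9² = 81 ≡ 19; 28^8 ≡ 19² = 361 ≡ 20; 28^16 ≡ 20² = 400 ≡ 28. So (-3)^16 ≡ 28 (mod 31).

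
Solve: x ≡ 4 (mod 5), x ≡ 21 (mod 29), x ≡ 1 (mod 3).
M = 5 × 29 × 3 = 435. M₁ = 87, y₁ ≡ 3 (mod 5). M₂ = 15, y₂ ≡ 2 (mod 29). M₃ = 145, y₃ ≡ 1 (mod 3). x = 4×87×3 + 21×15×2 + 1×145×1 ≡ 79 (mod 435)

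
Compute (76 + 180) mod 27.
13

(76 + 180) = 256
256 mod 27 = 13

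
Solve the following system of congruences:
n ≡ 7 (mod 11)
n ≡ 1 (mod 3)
7

Using the Chinese Remainder Theorem:
M = product of moduli = 33
For equation 1: M_1 = 3, 3 ≡ 3 (mod 11), inverse of 3 mod 11 is 4 (check: 3 × 4 = 12 ≡ 1 (mod 11))
For equation 2: M_2 = 11, 11 ≡ 2 (mod 3), inverse of 11 mod 3 is 2 (check: 2 × 2 = 4 ≡ 1 (mod 3))
Combine: n ≡ Σ r_i×M_i×(M_i⁻¹ mod m_i) = 7×3×4 + 1×11×2 = 84 + 22 = 106
106 mod 33 = 7
n ≡ 7 (mod 33)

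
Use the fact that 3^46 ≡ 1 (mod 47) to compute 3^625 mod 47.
By Fermat: 3^{46} ≡ 1 (mod 47). 625 ≡ 27 (mod 46). So 3^{625} ≡ 3^{27} ≡ 34 (mod 47)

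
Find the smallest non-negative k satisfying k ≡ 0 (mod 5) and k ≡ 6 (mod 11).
M = 5 × 11 = 55. M₁ = 11, y₁ ≡ 1 (mod 5). M₂ = 5, y₂ ≡ 9 (mod 11). k = 0×11×1 + 6×5×9 ≡ 50 (mod 55)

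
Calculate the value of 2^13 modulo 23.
Using repeated squaring. 13 = 8 + 4 + 1 (binary 1101). Repeated squaring mod 23: 2^1 ≡ 2; 2^2 ≡ 2² = 4 ≡ 4; 2^4 ≡ 4² = 16 ≡ 16; 2^8 ≡ 16² = 256 ≡ 3. Multiply: 2^13 = 2^8 × 2^4 × 2^1 ≡ 3 × 16 × 2 (mod 23): 3 × 16 = 48 ≡ 2; 2 × 2 = 4 ≡ 4. So 2^13 ≡ 4 (mod 23).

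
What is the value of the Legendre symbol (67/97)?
(67/97) = 67^{48} mod 97 = -1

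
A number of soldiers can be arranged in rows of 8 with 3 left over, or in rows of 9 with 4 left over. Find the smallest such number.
M = 8 × 9 = 72. M₁ = 9, y₁ ≡ 1 (mod 8). M₂ = 8, y₂ ≡ 8 (mod 9). y = 3×9×1 + 4×8×8 ≡ 67 (mod 72). The smallest positive such number is 67.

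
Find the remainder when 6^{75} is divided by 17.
By Fermat: 6^{16} ≡ 1 (mod 17). 75 = 4×16 + 11. So 6^{75} ≡ 6^{11} ≡ 5 (mod 17)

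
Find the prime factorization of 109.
109

Divide by primes starting from smallest:
109 ÷ 109 = 1

109 = 109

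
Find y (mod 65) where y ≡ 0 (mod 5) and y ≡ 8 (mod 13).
M = 5 × 13 = 65. M₁ = 13, y₁ ≡ 2 (mod 5). M₂ = 5, y₂ ≡ 8 (mod 13). y = 0×13×2 + 8×5×8 ≡ 60 (mod 65)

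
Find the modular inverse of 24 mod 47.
24^(-1) ≡ 2 (mod 47). Verification: 24 × 2 = 48 ≡ 1 (mod 47)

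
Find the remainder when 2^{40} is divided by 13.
By Fermat: 2^{12} ≡ 1 (mod 13). 40 = 3×12 + 4. So 2^{40} ≡ 2^{4} ≡ 3 (mod 13)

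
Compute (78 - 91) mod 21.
8

(78 - 91) = -13
-13 mod 21 = 8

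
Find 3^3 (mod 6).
3 = 2 + 1 (binary 11). Repeated squaring mod 6: 3^1 ≡ 3; 3^2 ≡ 3² = 9 ≡ 3. Multiply: 3^3 = 3^2 × 3^1 ≡ 3 × 3 (mod 6): 3 × 3 = 9 ≡ 3. So 3^3 ≡ 3 (mod 6).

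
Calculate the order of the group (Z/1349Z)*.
1260

Prime factorization: 1349 = 19 × 71
Using the formula φ(n) = n × Π(1 - 1/p) for each prime factor p:
φ(1349) = 1349 × (1 - 1/19) × (1 - 1/71)
φ(1349) = 1260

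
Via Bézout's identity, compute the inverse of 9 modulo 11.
Extended GCD: 9(5) + 11(-4) = 1. So 9^(-1) ≡ 5 ≡ 5 (mod 11). Verify: 9 × 5 = 45 ≡ 1 (mod 11)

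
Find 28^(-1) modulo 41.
22

Using Extended Euclidean Algorithm:
gcd(28, 41) = 1
Bezout coefficients: 28 × -19 + 41 × 13 = 1
So 28 × -19 ≡ 1 (mod 41)
The inverse is -19 mod 41 = 22
Verification: 28 × 22 = 616 = 15 × 41 + 1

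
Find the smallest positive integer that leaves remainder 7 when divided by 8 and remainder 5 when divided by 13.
M = 8 × 13 = 104. M₁ = 13, y₁ ≡ 5 (mod 8). M₂ = 8, y₂ ≡ 5 (mod 13). t = 7×13×5 + 5×8×5 ≡ 31 (mod 104). The smallest positive such number is 31.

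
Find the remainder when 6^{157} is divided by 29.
By Fermat: 6^{28} ≡ 1 (mod 29). 157 = 5×28 + 17. So 6^{157} ≡ 6^{17} ≡ 13 (mod 29)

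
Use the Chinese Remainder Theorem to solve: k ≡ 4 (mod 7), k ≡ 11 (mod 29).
11

Using the Chinese Remainder Theorem:
M = product of moduli = 203
For equation 1: M_1 = 29, 29 ≡ 1 (mod 7), inverse of 29 mod 7 is 1 (check: 1 × 1 = 1 ≡ 1 (mod 7))
For equation 2: M_2 = 7, 7 ≡ 7 (mod 29), inverse of 7 mod 29 is 25 (check: 7 × 25 = 175 ≡ 1 (mod 29))
Combine: k ≡ Σ r_i×M_i×(M_i⁻¹ mod m_i) = 4×29×1 + 11×7×25 = 116 + 1925 = 2041
2041 mod 203 = 11
k ≡ 11 (mod 203)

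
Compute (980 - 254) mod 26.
24

(980 - 254) = 726
726 mod 26 = 24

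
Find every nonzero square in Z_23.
QRs mod 23: {1, 2, 3, 4, 6, 8, 9, 12, 13, 16, 18}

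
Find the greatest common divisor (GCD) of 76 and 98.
2

Using the Euclidean algorithm:
76 = 0 × 98 + 76
98 = 1 × 76 + 22
76 = 3 × 22 + 10
22 = 2 × 10 + 2
10 = 5 × 2 + 0

GCD(76, 98) = 2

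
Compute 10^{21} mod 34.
6

Using successive squaring:
Binary expansion of 21: 10101
Powers of 10 mod 34 (each is the square of the previous):
  10^1 ≡ 10 (mod 34)
  10^2 ≡ 10² = 100 ≡ 32 (mod 34)
  10^4 ≡ 32² = 1024 ≡ 4 (mod 34)
  10^8 ≡ 4² = 16 ≡ 16 (mod 34)
  10^16 ≡ 16² = 256 ≡ 18 (mod 34)
21 = 16 + 4 + 1, so 10^21 = 10^16 × 10^4 × 10^1 ≡ 18 × 4 × 10 (mod 34)
Multiplying step by step:
  18 × 4 = 72 ≡ 4 (mod 34)
  4 × 10 = 40 ≡ 6 (mod 34)
Result: 10^21 ≡ 6 (mod 34)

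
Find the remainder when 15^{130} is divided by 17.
By Fermat: 15^{16} ≡ 1 (mod 17). 130 = 8×16 + 2. So 15^{130} ≡ 15^{2} ≡ 4 (mod 17)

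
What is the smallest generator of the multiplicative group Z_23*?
p - 1 = 22 has prime divisors 2, 11. h is a primitive root mod 23 iff h^(22/q) ≢ 1 (mod 23) for each such q.
h = 2: 2^11 ≡ 1, 2^2 ≡ 4 (mod 23); 2^11 ≡ 1, so not a primitive root.
h = 3: 3^11 ≡ 1, 3^2 ≡ 9 (mod 23); 3^11 ≡ 1, so not a primitive root.
h = 4: 4^11 ≡ 1, 4^2 ≡ 16 (mod 23); 4^11 ≡ 1, so not a primitive root.
h = 5: 5^11 ≡ 22, 5^2 ≡ 2 (mod 23); none is 1, so 5 has order 22 and is a primitive root.
The smallest primitive root mod 23 is g = 5.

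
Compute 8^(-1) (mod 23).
8^(-1) ≡ 3 (mod 23). Verification: 8 × 3 = 24 ≡ 1 (mod 23)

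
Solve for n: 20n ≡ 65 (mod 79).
23

Since gcd(20, 79) = 1 divides 65, a solution exists.
Multiply both sides by the inverse of 20 mod 79:
  20^(-1) mod 79 = 4
  x ≡ 4 × 65 ≡ 260 ≡ 23 (mod 79)
Verification: 20 × 23 = 460 = 5 × 79 + 65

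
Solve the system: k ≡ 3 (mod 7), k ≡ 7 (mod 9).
M = 7 × 9 = 63. M₁ = 9, y₁ ≡ 4 (mod 7). M₂ = 7, y₂ ≡ 4 (mod 9). k = 3×9×4 + 7×7×4 ≡ 52 (mod 63)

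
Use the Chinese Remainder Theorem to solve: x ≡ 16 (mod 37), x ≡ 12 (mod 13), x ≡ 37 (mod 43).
15001

Using the Chinese Remainder Theorem:
M = product of moduli = 20683
For equation 1: M_1 = 559, 559 ≡ 4 (mod 37), inverse of 559 mod 37 is 28 (check: 4 × 28 = 112 ≡ 1 (mod 37))
For equation 2: M_2 = 1591, 1591 ≡ 5 (mod 13), inverse of 1591 mod 13 is 8 (check: 5 × 8 = 40 ≡ 1 (mod 13))
For equation 3: M_3 = 481, 481 ≡ 8 (mod 43), inverse of 481 mod 43 is 27 (check: 8 × 27 = 216 ≡ 1 (mod 43))
Combine: x ≡ Σ r_i×M_i×(M_i⁻¹ mod m_i) = 16×559×28 + 12×1591×8 + 37×481×27 = 250432 + 152736 + 480519 = 883687
883687 mod 20683 = 15001
x ≡ 15001 (mod 20683)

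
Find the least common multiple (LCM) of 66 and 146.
4818

First find GCD(66, 146) using the Euclidean algorithm:
66 = 0 × 146 + 66
146 = 2 × 66 + 14
66 = 4 × 14 + 10
14 = 1 × 10 + 4
10 = 2 × 4 + 2
4 = 2 × 2 + 0
GCD(66, 146) = 2

LCM formula: LCM(a, b) = (a × b) / GCD(a, b)
LCM(66, 146) = (66 × 146) / 2
LCM(66, 146) = 9636 / 2
LCM(66, 146) = 4818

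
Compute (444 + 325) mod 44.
21

(444 + 325) = 769
769 mod 44 = 21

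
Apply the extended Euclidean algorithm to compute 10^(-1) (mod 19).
Extended GCD: 10(2) + 19(-1) = 1. So 10^(-1) ≡ 2 ≡ 2 (mod 19). Verify: 10 × 2 = 20 ≡ 1 (mod 19)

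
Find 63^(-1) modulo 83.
29

Using Extended Euclidean Algorithm:
gcd(63, 83) = 1
Bezout coefficients: 63 × 29 + 83 × -22 = 1
So 63 × 29 ≡ 1 (mod 83)
The inverse is 29 mod 83 = 29
Verification: 63 × 29 = 1827 = 22 × 83 + 1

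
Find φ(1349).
1260

Prime factorization: 1349 = 19 × 71
Using the formula φ(n) = n × Π(1 - 1/p) for each prime factor p:
φ(1349) = 1349 × (1 - 1/19) × (1 - 1/71)
φ(1349) = 1260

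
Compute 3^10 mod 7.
10 = 8 + 2 (binary 1010). Repeated squaring mod 7: 3^1 ≡ 3; 3^2 ≡ 3² = 9 ≡ 2; 3^4 ≡ 2² = 4 ≡ 4; 3^8 ≡ 4² = 16 ≡ 2. Multiply: 3^10 = 3^8 × 3^2 ≡ 2 × 2 (mod 7): 2 × 2 = 4 ≡ 4. So 3^10 ≡ 4 (mod 7).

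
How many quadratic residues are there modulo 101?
For prime 101, there are (p-1)/2 = (101-1)/2 = 50 quadratic residues (excluding 0).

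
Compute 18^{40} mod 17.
1

Using successive squaring:
Binary expansion of 40: 101000
Powers of 18 mod 17 (each is the square of the previous):
  18^1 ≡ 1 (mod 17)
  18^2 ≡ 1² = 1 ≡ 1 (mod 17)
  18^4 ≡ 1² = 1 ≡ 1 (mod 17)
  18^8 ≡ 1² = 1 ≡ 1 (mod 17)
  18^16 ≡ 1² = 1 ≡ 1 (mod 17)
  18^32 ≡ 1² = 1 ≡ 1 (mod 17)
40 = 32 + 8, so 18^40 = 18^32 × 18^8 ≡ 1 × 1 (mod 17)
Multiplying step by step:
  1 × 1 = 1 ≡ 1 (mod 17)
Result: 18^40 ≡ 1 (mod 17)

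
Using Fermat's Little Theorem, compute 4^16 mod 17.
By Fermat's Little Theorem, 4^{16} ≡ 1 (mod 17) since 17 is prime and gcd(4, 17) = 1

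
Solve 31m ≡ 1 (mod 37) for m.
31^(-1) ≡ 6 (mod 37). Verification: 31 × 6 = 186 ≡ 1 (mod 37)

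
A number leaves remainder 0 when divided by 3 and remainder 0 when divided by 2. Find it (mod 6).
M = 3 × 2 = 6. M₁ = 2, y₁ ≡ 2 (mod 3). M₂ = 3, y₂ ≡ 1 (mod 2). n = 0×2×2 + 0×3×1 ≡ 0 (mod 6)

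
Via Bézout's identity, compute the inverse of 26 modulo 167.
Extended GCD: 26(45) + 167(-7) = 1. So 26^(-1) ≡ 45 ≡ 45 (mod 167). Verify: 26 × 45 = 1170 ≡ 1 (mod 167)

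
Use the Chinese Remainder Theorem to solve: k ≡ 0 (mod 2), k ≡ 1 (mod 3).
M = 2 × 3 = 6. M₁ = 3, y₁ ≡ 1 (mod 2). M₂ = 2, y₂ ≡ 2 (mod 3). k = 0×3×1 + 1×2×2 ≡ 4 (mod 6)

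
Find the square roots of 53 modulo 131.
The square roots of 53 mod 131 are 61 and 70. Verify: 61² = 3721 ≡ 53 (mod 131)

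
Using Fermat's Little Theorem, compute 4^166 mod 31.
By Fermat: 4^{30} ≡ 1 (mod 31). 166 = 5×30 + 16. So 4^{166} ≡ 4^{16} ≡ 4 (mod 31)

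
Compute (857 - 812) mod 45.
0

(857 - 812) = 45
45 mod 45 = 0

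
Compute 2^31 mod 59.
Using repeated squaring. 31 = 16 + 8 + 4 + 2 + 1 (binary 11111). Repeated squaring mod 59: 2^1 ≡ 2; 2^2 ≡ 2² = 4 ≡ 4; 2^4 ≡ 4² = 16 ≡ 16; 2^8 ≡ 16² = 256 ≡ 20; 2^16 ≡ 20² = 400 ≡ 46. Multiply: 2^31 = 2^16 × 2^8 × 2^4 × 2^2 × 2^1 ≡ 46 × 20 × 16 × 4 × 2 (mod 59): 46 × 20 = 920 ≡ 35; 35 × 16 = 560 ≡ 29; 29 × 4 = 116 ≡ 57; 57 × 2 = 114 ≡ 55. So 2^31 ≡ 55 (mod 59).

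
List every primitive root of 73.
Primitive roots mod 73: {5, 11, 13, 14, 15, 20, 26, 28, 29, 31, 33, 34, 39, 40, 42, 44, 45, 47, 53, 58, 59, 60, 62, 68}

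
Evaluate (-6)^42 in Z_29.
Using Fermat: (-6)^{28} ≡ 1 (mod 29). 42 ≡ 14 (mod 28). So (-6)^{42} ≡ (-6)^{14} ≡ 1 (mod 29)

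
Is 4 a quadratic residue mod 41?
By Euler's criterion: 4^{20} ≡ 1 (mod 41). Since this equals 1, 4 is a QR.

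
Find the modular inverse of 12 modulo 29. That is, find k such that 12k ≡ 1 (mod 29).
17

Using Extended Euclidean Algorithm:
gcd(12, 29) = 1
Bezout coefficients: 12 × -12 + 29 × 5 = 1
So 12 × -12 ≡ 1 (mod 29)
The inverse is -12 mod 29 = 17
Verification: 12 × 17 = 204 = 7 × 29 + 1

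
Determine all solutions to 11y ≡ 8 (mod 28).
16

Since gcd(11, 28) = 1 divides 8, a solution exists.
Multiply both sides by the inverse of 11 mod 28:
  11^(-1) mod 28 = 23
  x ≡ 23 × 8 ≡ 184 ≡ 16 (mod 28)
Verification: 11 × 16 = 176 = 6 × 28 + 8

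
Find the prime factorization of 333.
3^2 × 37

Divide by primes starting from smallest:
333 ÷ 3 = 111
111 ÷ 3 = 37
37 ÷ 37 = 1

333 = 3^2 × 37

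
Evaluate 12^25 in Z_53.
Using repeated squaring. 25 = 16 + 8 + 1 (binary 11001). Repeated squaring mod 53: 12^1 ≡ 12; 12^2 ≡ 12² = 144 ≡ 38; 12^4 ≡ 38² = 1444 ≡ 13; 12^8 ≡ 13² = 169 ≡ 10; 12^16 ≡ 10² = 100 ≡ 47. Multiply: 12^25 = 12^16 × 12^8 × 12^1 ≡ 47 × 10 × 12 (mod 53): 47 × 10 = 470 ≡ 46; 46 × 12 = 552 ≡ 22. So 12^25 ≡ 22 (mod 53).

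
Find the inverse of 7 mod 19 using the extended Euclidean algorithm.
Extended GCD: 7(-8) + 19(3) = 1. So 7^(-1) ≡ 11 ≡ 11 (mod 19). Verify: 7 × 11 = 77 ≡ 1 (mod 19)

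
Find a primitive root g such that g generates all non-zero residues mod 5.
p - 1 = 4 has prime divisors 2. h is a primitive root mod 5 iff h^(4/q) ≢ 1 (mod 5) for each such q.
h = 2: 2^2 ≡ 4 (mod 5); none is 1, so 2 has order 4 and is a primitive root.
The smallest primitive root mod 5 is g = 2.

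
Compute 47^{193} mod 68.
47

Using successive squaring:
Binary expansion of 193: 11000001
Powers of 47 mod 68 (each is the square of the previous):
  47^1 ≡ 47 (mod 68)
  47^2 ≡ 47² = 2209 ≡ 33 (mod 68)
  47^4 ≡ 33² = 1089 ≡ 1 (mod 68)
  47^8 ≡ 1² = 1 ≡ 1 (mod 68)
  47^16 ≡ 1² = 1 ≡ 1 (mod 68)
  47^32 ≡ 1² = 1 ≡ 1 (mod 68)
  47^64 ≡ 1² = 1 ≡ 1 (mod 68)
  47^128 ≡ 1² = 1 ≡ 1 (mod 68)
193 = 128 + 64 + 1, so 47^193 = 47^128 × 47^64 × 47^1 ≡ 1 × 1 × 47 (mod 68)
Multiplying step by step:
  1 × 1 = 1 ≡ 1 (mod 68)
  1 × 47 = 47 ≡ 47 (mod 68)
Result: 47^193 ≡ 47 (mod 68)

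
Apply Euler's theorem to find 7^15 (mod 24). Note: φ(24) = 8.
By Euler: 7^{8} ≡ 1 (mod 24) since gcd(7, 24) = 1. 15 = 1×8 + 7. So 7^{15} ≡ 7^{7} ≡ 7 (mod 24)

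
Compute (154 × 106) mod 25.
24

(154 × 106) = 16324
16324 mod 25 = 24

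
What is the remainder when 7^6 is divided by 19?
6 = 4 + 2 (binary 110). Repeated squaring mod 19: 7^1 ≡ 7; 7^2 ≡ 7² = 49 ≡ 11; 7^4 ≡ 11² = 121 ≡ 7. Multiply: 7^6 = 7^4 × 7^2 ≡ 7 × 11 (mod 19): 7 × 11 = 77 ≡ 1. So 7^6 ≡ 1 (mod 19).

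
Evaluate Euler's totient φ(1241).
1152

Prime factorization: 1241 = 17 × 73
Using the formula φ(n) = n × Π(1 - 1/p) for each prime factor p:
φ(1241) = 1241 × (1 - 1/17) × (1 - 1/73)
φ(1241) = 1152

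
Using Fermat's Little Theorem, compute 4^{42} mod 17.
16

By Fermat's Little Theorem, a^(p-1) ≡ 1 (mod p) for prime p and gcd(a, p) = 1
Here p = 17, so 4^16 ≡ 1 (mod 17)
We can reduce the exponent: 42 mod 16 = 10
So 4^42 ≡ 4^10 (mod 17)
Computing: 4^10 mod 17 = 16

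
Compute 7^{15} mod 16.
7

Using successive squaring:
Binary expansion of 15: 1111
Powers of 7 mod 16 (each is the square of the previous):
  7^1 ≡ 7 (mod 16)
  7^2 ≡ 7² = 49 ≡ 1 (mod 16)
  7^4 ≡ 1² = 1 ≡ 1 (mod 16)
  7^8 ≡ 1² = 1 ≡ 1 (mod 16)
15 = 8 + 4 + 2 + 1, so 7^15 = 7^8 × 7^4 × 7^2 × 7^1 ≡ 1 × 1 × 1 × 7 (mod 16)
Multiplying step by step:
  1 × 1 = 1 ≡ 1 (mod 16)
  1 × 1 = 1 ≡ 1 (mod 16)
  1 × 7 = 7 ≡ 7 (mod 16)
Result: 7^15 ≡ 7 (mod 16)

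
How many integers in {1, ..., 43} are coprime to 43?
42

Prime factorization: 43 = 43
Using the formula φ(n) = n × Π(1 - 1/p) for each prime factor p:
φ(43) = 43 × (1 - 1/43)
φ(43) = 42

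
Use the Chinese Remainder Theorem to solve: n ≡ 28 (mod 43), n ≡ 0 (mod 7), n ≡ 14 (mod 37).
3640

Using the Chinese Remainder Theorem:
M = product of moduli = 11137
For equation 1: M_1 = 259, 259 ≡ 1 (mod 43), inverse of 259 mod 43 is 1 (check: 1 × 1 = 1 ≡ 1 (mod 43))
For equation 2: M_2 = 1591, 1591 ≡ 2 (mod 7), inverse of 1591 mod 7 is 4 (check: 2 × 4 = 8 ≡ 1 (mod 7))
For equation 3: M_3 = 301, 301 ≡ 5 (mod 37), inverse of 301 mod 37 is 15 (check: 5 × 15 = 75 ≡ 1 (mod 37))
Combine: n ≡ Σ r_i×M_i×(M_i⁻¹ mod m_i) = 28×259×1 + 0×1591×4 + 14×301×15 = 7252 + 0 + 63210 = 70462
70462 mod 11137 = 3640
n ≡ 3640 (mod 11137)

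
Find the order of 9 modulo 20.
Powers of 9 mod 20: 9^1≡9, 9^2≡1. Order = 2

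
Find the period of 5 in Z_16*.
Powers of 5 mod 16: 5^1≡5, 5^2≡9, 5^3≡13, 5^4≡1. Order = 4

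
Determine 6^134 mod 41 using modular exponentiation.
Using Fermat: 6^{40} ≡ 1 (mod 41). 134 ≡ 14 (mod 40). So 6^{134} ≡ 6^{14} ≡ 21 (mod 41)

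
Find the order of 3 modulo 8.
Powers of 3 mod 8: 3^1≡3, 3^2≡1. Order = 2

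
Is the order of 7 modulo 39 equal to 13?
No, the actual order is 12, not 13.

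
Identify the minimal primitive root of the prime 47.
p - 1 = 46 has prime divisors 2, 23. h is a primitive root mod 47 iff h^(46/q) ≢ 1 (mod 47) for each such q.
h = 2: 2^23 ≡ 1, 2^2 ≡ 4 (mod 47); 2^23 ≡ 1, so not a primitive root.
h = 3: 3^23 ≡ 1, 3^2 ≡ 9 (mod 47); 3^23 ≡ 1, so not a primitive root.
h = 4: 4^23 ≡ 1, 4^2 ≡ 16 (mod 47); 4^23 ≡ 1, so not a primitive root.
h = 5: 5^23 ≡ 46, 5^2 ≡ 25 (mod 47); none is 1, so 5 has order 46 and is a primitive root.
The smallest primitive root mod 47 is g = 5.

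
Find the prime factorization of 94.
2 × 47

Divide by primes starting from smallest:
94 ÷ 2 = 47
47 ÷ 47 = 1

94 = 2 × 47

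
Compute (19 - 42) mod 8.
1

(19 - 42) = -23
-23 mod 8 = 1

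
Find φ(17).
16

Prime factorization: 17 = 17
Using the formula φ(n) = n × Π(1 - 1/p) for each prime factor p:
φ(17) = 17 × (1 - 1/17)
φ(17) = 16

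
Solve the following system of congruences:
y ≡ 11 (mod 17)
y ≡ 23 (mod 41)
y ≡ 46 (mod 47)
31019

Using the Chinese Remainder Theorem:
M = product of moduli = 32759
For equation 1: M_1 = 1927, 1927 ≡ 6 (mod 17), inverse of 1927 mod 17 is 3 (check: 6 × 3 = 18 ≡ 1 (mod 17))
For equation 2: M_2 = 799, 799 ≡ 20 (mod 41), inverse of 799 mod 41 is 39 (check: 20 × 39 = 780 ≡ 1 (mod 41))
For equation 3: M_3 = 697, 697 ≡ 39 (mod 47), inverse of 697 mod 47 is 41 (check: 39 × 41 = 1599 ≡ 1 (mod 47))
Combine: y ≡ Σ r_i×M_i×(M_i⁻¹ mod m_i) = 11×1927×3 + 23×799×39 + 46×697×41 = 63591 + 716703 + 1314542 = 2094836
2094836 mod 32759 = 31019
y ≡ 31019 (mod 32759)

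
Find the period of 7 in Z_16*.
Powers of 7 mod 16: 7^1≡7, 7^2≡1. Order = 2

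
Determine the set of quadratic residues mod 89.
QRs mod 89: {1, 2, 4, 5, 8, 9, 10, 11, 16, 17, 18, 20, 21, 22, 25, 32, 34, 36, 39, 40, 42, 44, 45, 47, 49, 50, 53, 55, 57, 64, 67, 68, 69, 71, 72, 73, 78, 79, 80, 81, 84, 85, 87, 88}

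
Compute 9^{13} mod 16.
9

Using successive squaring:
Binary expansion of 13: 1101
Powers of 9 mod 16 (each is the square of the previous):
  9^1 ≡ 9 (mod 16)
  9^2 ≡ 9² = 81 ≡ 1 (mod 16)
  9^4 ≡ 1² = 1 ≡ 1 (mod 16)
  9^8 ≡ 1² = 1 ≡ 1 (mod 16)
13 = 8 + 4 + 1, so 9^13 = 9^8 × 9^4 × 9^1 ≡ 1 × 1 × 9 (mod 16)
Multiplying step by step:
  1 × 1 = 1 ≡ 1 (mod 16)
  1 × 9 = 9 ≡ 9 (mod 16)
Result: 9^13 ≡ 9 (mod 16)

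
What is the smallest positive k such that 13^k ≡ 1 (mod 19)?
Powers of 13 mod 19: 13^1≡13, 13^2≡17, 13^3≡12, 13^4≡4, 13^5≡14, 13^6≡11, 13^7≡10, 13^8≡16, 13^9≡18, 13^10≡6, 13^11≡2, 13^12≡7, 13^13≡15, 13^14≡5, 13^15≡8, 13^16≡9, 13^17≡3, 13^18≡1. Order = 18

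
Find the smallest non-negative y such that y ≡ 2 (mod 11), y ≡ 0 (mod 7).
35

Using the Chinese Remainder Theorem:
M = product of moduli = 77
For equation 1: M_1 = 7, 7 ≡ 7 (mod 11), inverse of 7 mod 11 is 8 (check: 7 × 8 = 56 ≡ 1 (mod 11))
For equation 2: M_2 = 11, 11 ≡ 4 (mod 7), inverse of 11 mod 7 is 2 (check: 4 × 2 = 8 ≡ 1 (mod 7))
Combine: y ≡ Σ r_i×M_i×(M_i⁻¹ mod m_i) = 2×7×8 + 0×11×2 = 112 + 0 = 112
112 mod 77 = 35
y ≡ 35 (mod 77)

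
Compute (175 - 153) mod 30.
22

(175 - 153) = 22
22 mod 30 = 22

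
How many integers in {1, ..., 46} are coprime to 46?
22

Prime factorization: 46 = 2 × 23
Using the formula φ(n) = n × Π(1 - 1/p) for each prime factor p:
φ(46) = 46 × (1 - 1/2) × (1 - 1/23)
φ(46) = 22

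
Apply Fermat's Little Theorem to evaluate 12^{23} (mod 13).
12

By Fermat's Little Theorem, a^(p-1) ≡ 1 (mod p) for prime p and gcd(a, p) = 1
Here p = 13, so 12^12 ≡ 1 (mod 13)
We can reduce the exponent: 23 mod 12 = 11
So 12^23 ≡ 12^11 (mod 13)
Computing: 12^11 mod 13 = 12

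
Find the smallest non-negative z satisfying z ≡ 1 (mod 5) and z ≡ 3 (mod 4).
M = 5 × 4 = 20. M₁ = 4, y₁ ≡ 4 (mod 5). M₂ = 5, y₂ ≡ 1 (mod 4). z = 1×4×4 + 3×5×1 ≡ 11 (mod 20)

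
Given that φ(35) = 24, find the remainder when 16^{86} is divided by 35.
By Euler: 16^{24} ≡ 1 (mod 35) since gcd(16, 35) = 1. 86 = 3×24 + 14. So 16^{86} ≡ 16^{14} ≡ 11 (mod 35)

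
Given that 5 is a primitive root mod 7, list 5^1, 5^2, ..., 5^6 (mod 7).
g^1, g^2, ..., g^{6} mod 7: {5, 4, 6, 2, 3, 1}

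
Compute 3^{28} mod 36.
9

Using successive squaring:
Binary expansion of 28: 11100
Powers of 3 mod 36 (each is the square of the previous):
  3^1 ≡ 3 (mod 36)
  3^2 ≡ 3² = 9 ≡ 9 (mod 36)
  3^4 ≡ 9² = 81 ≡ 9 (mod 36)
  3^8 ≡ 9² = 81 ≡ 9 (mod 36)
  3^16 ≡ 9² = 81 ≡ 9 (mod 36)
28 = 16 + 8 + 4, so 3^28 = 3^16 × 3^8 × 3^4 ≡ 9 × 9 × 9 (mod 36)
Multiplying step by step:
  9 × 9 = 81 ≡ 9 (mod 36)
  9 × 9 = 81 ≡ 9 (mod 36)
Result: 3^28 ≡ 9 (mod 36)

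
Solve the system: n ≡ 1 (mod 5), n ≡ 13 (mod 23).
M = 5 × 23 = 115. M₁ = 23, y₁ ≡ 2 (mod 5). M₂ = 5, y₂ ≡ 14 (mod 23). n = 1×23×2 + 13×5×14 ≡ 36 (mod 115)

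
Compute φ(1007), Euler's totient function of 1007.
936

Prime factorization: 1007 = 19 × 53
Using the formula φ(n) = n × Π(1 - 1/p) for each prime factor p:
φ(1007) = 1007 × (1 - 1/19) × (1 - 1/53)
φ(1007) = 936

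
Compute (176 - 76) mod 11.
1

(176 - 76) = 100
100 mod 11 = 1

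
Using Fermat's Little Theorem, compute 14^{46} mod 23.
12

By Fermat's Little Theorem, a^(p-1) ≡ 1 (mod p) for prime p and gcd(a, p) = 1
Here p = 23, so 14^22 ≡ 1 (mod 23)
We can reduce the exponent: 46 mod 22 = 2
So 14^46 ≡ 14^2 (mod 23)
Computing: 14^2 mod 23 = 12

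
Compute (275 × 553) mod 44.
11

(275 × 553) = 152075
152075 mod 44 = 11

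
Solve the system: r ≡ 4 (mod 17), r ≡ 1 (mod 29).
M = 17 × 29 = 493. M₁ = 29, y₁ ≡ 10 (mod 17). M₂ = 17, y₂ ≡ 12 (mod 29). r = 4×29×10 + 1×17×12 ≡ 378 (mod 493)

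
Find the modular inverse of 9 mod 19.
9^(-1) ≡ 17 (mod 19). Verification: 9 × 17 = 153 ≡ 1 (mod 19)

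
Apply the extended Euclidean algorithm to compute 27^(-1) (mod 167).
Extended GCD: 27(-68) + 167(11) = 1. So 27^(-1) ≡ 99 ≡ 99 (mod 167). Verify: 27 × 99 = 2673 ≡ 1 (mod 167)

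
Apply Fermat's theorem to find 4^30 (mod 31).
By Fermat's Little Theorem, 4^{30} ≡ 1 (mod 31) since 31 is prime and gcd(4, 31) = 1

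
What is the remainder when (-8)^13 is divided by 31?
Using repeated squaring. (-8) ≡ 23 (mod 31). 13 = 8 + 4 + 1 (binary 1101). Repeated squaring mod 31: 23^1 ≡ 23; 23^2 ≡ 23² = 529 ≡ 2; 23^4 ≡ 2² = 4 ≡ 4; 23^8 ≡ 4² = 16 ≡ 16. Multiply: (-8)^13 ≡ 23^8 × 23^4 × 23^1 ≡ 16 × 4 × 23 (mod 31): 16 × 4 = 64 ≡ 2; 2 × 23 = 46 ≡ 15. So (-8)^13 ≡ 15 (mod 31).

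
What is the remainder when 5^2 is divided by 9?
2 = 2 (binary 10). Repeated squaring mod 9: 5^1 ≡ 5; 5^2 ≡ 5² = 25 ≡ 7. So 5^2 ≡ 7 (mod 9).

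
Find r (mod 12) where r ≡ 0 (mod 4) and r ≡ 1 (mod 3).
M = 4 × 3 = 12. M₁ = 3, y₁ ≡ 3 (mod 4). M₂ = 4, y₂ ≡ 1 (mod 3). r = 0×3×3 + 1×4×1 ≡ 4 (mod 12)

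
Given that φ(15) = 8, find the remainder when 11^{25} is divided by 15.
By Euler: 11^{8} ≡ 1 (mod 15) since gcd(11, 15) = 1. 25 = 3×8 + 1. So 11^{25} ≡ 11^{1} ≡ 11 (mod 15)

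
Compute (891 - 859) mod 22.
10

(891 - 859) = 32
32 mod 22 = 10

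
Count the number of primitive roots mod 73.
Number of primitive roots mod 73 = φ(72) = 24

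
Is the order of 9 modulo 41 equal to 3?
No, the actual order is 4, not 3.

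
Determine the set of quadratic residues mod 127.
QRs mod 127: {1, 2, 4, 8, 9, 11, 13, 15, 16, 17, 18, 19, 21, 22, 25, 26, 30, 31, 32, 34, 35, 36, 37, 38, 41, 42, 44, 47, 49, 50, 52, 60, 61, 62, 64, 68, 69, 70, 71, 72, 73, 74, 76, 79, 81, 82, 84, 87, 88, 94, 98, 99, 100, 103, 104, 107, 113, 115, 117, 120, 121, 122, 124}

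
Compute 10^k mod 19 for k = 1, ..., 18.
g^1, g^2, ..., g^{18} mod 19: {10, 5, 12, 6, 3, 11, 15, 17, 18, 9, 14, 7, 13, 16, 8, 4, 2, 1}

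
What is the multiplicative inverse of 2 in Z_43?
2^(-1) ≡ 22 (mod 43). Verification: 2 × 22 = 44 ≡ 1 (mod 43)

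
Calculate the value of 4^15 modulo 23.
Using repeated squaring. 15 = 8 + 4 + 2 + 1 (binary 1111). Repeated squaring mod 23: 4^1 ≡ 4; 4^2 ≡ 4² = 16 ≡ 16; 4^4 ≡ 16² = 256 ≡ 3; 4^8 ≡ 3² = 9 ≡ 9. Multiply: 4^15 = 4^8 × 4^4 × 4^2 × 4^1 ≡ 9 × 3 × 16 × 4 (mod 23): 9 × 3 = 27 ≡ 4; 4 × 16 = 64 ≡ 18; 18 × 4 = 72 ≡ 3. So 4^15 ≡ 3 (mod 23).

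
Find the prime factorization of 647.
647

Divide by primes starting from smallest:
647 ÷ 647 = 1

647 = 647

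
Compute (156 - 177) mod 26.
5

(156 - 177) = -21
-21 mod 26 = 5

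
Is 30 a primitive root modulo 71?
No

To verify, check if 30^(70/q) ≢ 1 (mod 71) for each prime divisor q of 70
Divisors of 70 = 70: [1, 2, 5, 7, 10, 14, 35, 70]
  30^(70/2) = 30^35 ≡ 1 (mod 71)
  30^(70/5) = 30^14 ≡ 1 (mod 71)
  30^(70/7) = 30^10 ≡ 20 (mod 71)
Conclusion: 30 is not a primitive root modulo 71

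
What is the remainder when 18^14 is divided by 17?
Using repeated squaring. 18 ≡ 1 (mod 17). 14 = 8 + 4 + 2 (binary 1110). Repeated squaring mod 17: 1^1 ≡ 1; 1^2 ≡ 1² = 1 ≡ 1; 1^4 ≡ 1² = 1 ≡ 1; 1^8 ≡ 1² = 1 ≡ 1. Multiply: 18^14 ≡ 1^8 × 1^4 × 1^2 ≡ 1 × 1 × 1 (mod 17): 1 × 1 = 1 ≡ 1; 1 × 1 = 1 ≡ 1. So 18^14 ≡ 1 (mod 17).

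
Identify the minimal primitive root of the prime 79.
p - 1 = 78 has prime divisors 2, 3, 13. h is a primitive root mod 79 iff h^(78/q) ≢ 1 (mod 79) for each such q.
h = 2: 2^39 ≡ 1, 2^26 ≡ 23, 2^6 ≡ 64 (mod 79); 2^39 ≡ 1, so not a primitive root.
h = 3: 3^39 ≡ 78, 3^26 ≡ 23, 3^6 ≡ 18 (mod 79); none is 1, so 3 has order 78 and is a primitive root.
The smallest primitive root mod 79 is g = 3.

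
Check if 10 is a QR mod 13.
By Euler's criterion: 10^{6} ≡ 1 (mod 13). Since this equals 1, 10 is a QR.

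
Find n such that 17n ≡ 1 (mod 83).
17^(-1) ≡ 44 (mod 83). Verification: 17 × 44 = 748 ≡ 1 (mod 83)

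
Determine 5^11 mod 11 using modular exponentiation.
Using Fermat: 5^{10} ≡ 1 (mod 11). 11 ≡ 1 (mod 10). So 5^{11} ≡ 5^{1} ≡ 5 (mod 11)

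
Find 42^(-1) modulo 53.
24

Using Extended Euclidean Algorithm:
gcd(42, 53) = 1
Bezout coefficients: 42 × 24 + 53 × -19 = 1
So 42 × 24 ≡ 1 (mod 53)
The inverse is 24 mod 53 = 24
Verification: 42 × 24 = 1008 = 19 × 53 + 1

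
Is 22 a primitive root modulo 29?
p - 1 = 28 has prime divisors 2, 7. Check 22^(28/q) mod 29 for each: 22^(28/2) = 22^14 ≡ 1, 22^(28/7) = 22^4 ≡ 23 (mod 29). Since 22^14 ≡ 1 (mod 29), the order of 22 divides 14 (in fact the order is 14) ≠ 28, so it is not a primitive root.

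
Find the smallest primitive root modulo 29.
2

A primitive root g modulo p has order p-1 = 28
Prime divisors of 28: [2, 7]
g is a primitive root iff g^(28/q) ≢ 1 (mod 29) for each prime divisor q
Testing small values:
  g = 2: 2^14 ≡ 28, 2^4 ≡ 16 (mod 29) → none is 1, primitive root!
The smallest primitive root is 2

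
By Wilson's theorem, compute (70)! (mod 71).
By Wilson's theorem, (70)! ≡ -1 ≡ 70 (mod 71)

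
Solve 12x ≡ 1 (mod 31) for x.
13

Using Extended Euclidean Algorithm:
gcd(12, 31) = 1
Bezout coefficients: 12 × 13 + 31 × -5 = 1
So 12 × 13 ≡ 1 (mod 31)
The inverse is 13 mod 31 = 13
Verification: 12 × 13 = 156 = 5 × 31 + 1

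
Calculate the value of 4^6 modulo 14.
6 = 4 + 2 (binary 110). Repeated squaring mod 14: 4^1 ≡ 4; 4^2 ≡ 4² = 16 ≡ 2; 4^4 ≡ 2² = 4 ≡ 4. Multiply: 4^6 = 4^4 × 4^2 ≡ 4 × 2 (mod 14): 4 × 2 = 8 ≡ 8. So 4^6 ≡ 8 (mod 14).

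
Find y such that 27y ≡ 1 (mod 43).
27^(-1) ≡ 8 (mod 43). Verification: 27 × 8 = 216 ≡ 1 (mod 43)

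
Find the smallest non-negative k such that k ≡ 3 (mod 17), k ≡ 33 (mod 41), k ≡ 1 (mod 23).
9914

Using the Chinese Remainder Theorem:
M = product of moduli = 16031
For equation 1: M_1 = 943, 943 ≡ 8 (mod 17), inverse of 943 mod 17 is 15 (check: 8 × 15 = 120 ≡ 1 (mod 17))
For equation 2: M_2 = 391, 391 ≡ 22 (mod 41), inverse of 391 mod 41 is 28 (check: 22 × 28 = 616 ≡ 1 (mod 41))
For equation 3: M_3 = 697, 697 ≡ 7 (mod 23), inverse of 697 mod 23 is 10 (check: 7 × 10 = 70 ≡ 1 (mod 23))
Combine: k ≡ Σ r_i×M_i×(M_i⁻¹ mod m_i) = 3×943×15 + 33×391×28 + 1×697×10 = 42435 + 361284 + 6970 = 410689
410689 mod 16031 = 9914
k ≡ 9914 (mod 16031)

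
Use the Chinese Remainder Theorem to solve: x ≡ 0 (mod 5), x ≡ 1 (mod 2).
M = 5 × 2 = 10. M₁ = 2, y₁ ≡ 3 (mod 5). M₂ = 5, y₂ ≡ 1 (mod 2). x = 0×2×3 + 1×5×1 ≡ 5 (mod 10)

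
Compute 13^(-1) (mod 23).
16

Using Extended Euclidean Algorithm:
gcd(13, 23) = 1
Bezout coefficients: 13 × -7 + 23 × 4 = 1
So 13 × -7 ≡ 1 (mod 23)
The inverse is -7 mod 23 = 16
Verification: 13 × 16 = 208 = 9 × 23 + 1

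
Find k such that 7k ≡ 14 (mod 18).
2

Since gcd(7, 18) = 1 divides 14, a solution exists.
Multiply both sides by the inverse of 7 mod 18:
  7^(-1) mod 18 = 13
  x ≡ 13 × 14 ≡ 182 ≡ 2 (mod 18)
Verification: 7 × 2 = 14 = 0 × 18 + 14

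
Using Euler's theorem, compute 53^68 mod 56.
By Euler: 53^{24} ≡ 1 (mod 56) since gcd(53, 56) = 1. 68 = 2×24 + 20. So 53^{68} ≡ 53^{20} ≡ 9 (mod 56)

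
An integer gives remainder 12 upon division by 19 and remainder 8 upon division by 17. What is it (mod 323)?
M = 19 × 17 = 323. M₁ = 17, y₁ ≡ 9 (mod 19). M₂ = 19, y₂ ≡ 9 (mod 17). x = 12×17×9 + 8×19×9 ≡ 297 (mod 323). The smallest positive such number is 297.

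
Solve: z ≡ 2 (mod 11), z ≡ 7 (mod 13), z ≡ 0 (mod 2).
M = 11 × 13 × 2 = 286. M₁ = 26, y₁ ≡ 3 (mod 11). M₂ = 22, y₂ ≡ 3 (mod 13). M₃ = 143, y₃ ≡ 1 (mod 2). z = 2×26×3 + 7×22×3 + 0×143×1 ≡ 46 (mod 286)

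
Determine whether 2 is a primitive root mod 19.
p - 1 = 18 has prime divisors 2, 3. Check 2^(18/q) mod 19 for each: 2^(18/2) = 2^9 ≡ 18, 2^(18/3) = 2^6 ≡ 7 (mod 19). None of these is 1, so 2 has order 18 = φ(19), so it is a primitive root mod 19.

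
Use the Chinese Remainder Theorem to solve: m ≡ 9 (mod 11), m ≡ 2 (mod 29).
M = 11 × 29 = 319. M₁ = 29, y₁ ≡ 8 (mod 11). M₂ = 11, y₂ ≡ 8 (mod 29). m = 9×29×8 + 2×11×8 ≡ 31 (mod 319)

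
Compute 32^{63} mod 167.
29

Using successive squaring:
Binary expansion of 63: 111111
Powers of 32 mod 167 (each is the square of the previous):
  32^1 ≡ 32 (mod 167)
  32^2 ≡ 32² = 1024 ≡ 22 (mod 167)
  32^4 ≡ 22² = 484 ≡ 150 (mod 167)
  32^8 ≡ 150² = 22500 ≡ 122 (mod 167)
  32^16 ≡ 122² = 14884 ≡ 21 (mod 167)
  32^32 ≡ 21² = 441 ≡ 107 (mod 167)
63 = 32 + 16 + 8 + 4 + 2 + 1, so 32^63 = 32^32 × 32^16 × 32^8 × 32^4 × 32^2 × 32^1 ≡ 107 × 21 × 122 × 150 × 22 × 32 (mod 167)
Multiplying step by step:
  107 × 21 = 2247 ≡ 76 (mod 167)
  76 × 122 = 9272 ≡ 87 (mod 167)
  87 × 150 = 13050 ≡ 24 (mod 167)
  24 × 22 = 528 ≡ 27 (mod 167)
  27 × 32 = 864 ≡ 29 (mod 167)
Result: 32^63 ≡ 29 (mod 167)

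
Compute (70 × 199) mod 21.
7

(70 × 199) = 13930
13930 mod 21 = 7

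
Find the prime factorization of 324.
2^2 × 3^4

Divide by primes starting from smallest:
324 ÷ 2 = 162
162 ÷ 2 = 81
81 ÷ 3 = 27
27 ÷ 3 = 9
9 ÷ 3 = 3
3 ÷ 3 = 1

324 = 2^2 × 3^4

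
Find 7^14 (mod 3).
Using Fermat: 7^{2} ≡ 1 (mod 3). 14 ≡ 0 (mod 2). So 7^{14} ≡ 7^{0} ≡ 1 (mod 3)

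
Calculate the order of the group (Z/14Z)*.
6

Prime factorization: 14 = 2 × 7
Using the formula φ(n) = n × Π(1 - 1/p) for each prime factor p:
φ(14) = 14 × (1 - 1/2) × (1 - 1/7)
φ(14) = 6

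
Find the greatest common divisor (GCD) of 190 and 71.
1

Using the Euclidean algorithm:
190 = 2 × 71 + 48
71 = 1 × 48 + 23
48 = 2 × 23 + 2
23 = 11 × 2 + 1
2 = 2 × 1 + 0

GCD(190, 71) = 1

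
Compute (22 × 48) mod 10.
6

(22 × 48) = 1056
1056 mod 10 = 6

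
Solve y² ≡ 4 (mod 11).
The square roots of 4 mod 11 are 9 and 2. Verify: 9² = 81 ≡ 4 (mod 11)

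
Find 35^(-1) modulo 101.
26

Using Extended Euclidean Algorithm:
gcd(35, 101) = 1
Bezout coefficients: 35 × 26 + 101 × -9 = 1
So 35 × 26 ≡ 1 (mod 101)
The inverse is 26 mod 101 = 26
Verification: 35 × 26 = 910 = 9 × 101 + 1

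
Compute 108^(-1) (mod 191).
108^(-1) ≡ 23 (mod 191). Verification: 108 × 23 = 2484 ≡ 1 (mod 191)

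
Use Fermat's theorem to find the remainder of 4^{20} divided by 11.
1

By Fermat's Little Theorem, a^(p-1) ≡ 1 (mod p) for prime p and gcd(a, p) = 1
Here p = 11, so 4^10 ≡ 1 (mod 11)
We can reduce the exponent: 20 mod 10 = 0
So 4^20 ≡ 4^0 (mod 11)
Computing: 4^0 mod 11 = 1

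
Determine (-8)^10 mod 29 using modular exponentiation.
(-8) ≡ 21 (mod 29). 10 = 8 + 2 (binary 1010). Repeated squaring mod 29: 21^1 ≡ 21; 21^2 ≡ 21² = 441 ≡ 6; 21^4 ≡ 6² = 36 ≡ 7; 21^8 ≡ 7² = 49 ≡ 20. Multiply: (-8)^10 ≡ 21^8 × 21^2 ≡ 20 × 6 (mod 29): 20 × 6 = 120 ≡ 4. So (-8)^10 ≡ 4 (mod 29).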